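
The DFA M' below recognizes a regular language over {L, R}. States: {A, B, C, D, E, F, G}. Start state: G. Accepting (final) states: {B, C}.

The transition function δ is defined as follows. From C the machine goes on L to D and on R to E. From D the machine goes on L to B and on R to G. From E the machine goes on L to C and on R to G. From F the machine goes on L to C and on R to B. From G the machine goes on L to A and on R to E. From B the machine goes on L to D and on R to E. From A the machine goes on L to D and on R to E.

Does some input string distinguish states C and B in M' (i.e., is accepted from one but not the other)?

Reachable states from the start: {A,B,C,D,E,G}. Unreachable: {F} — drop them.
P0 = {B,C} | {A,D,E,G}.
Split {A,D,E,G} by δ(·,L) → {A,G} and {D,E}.
On input L, block {A,G} splits into {A} and {G}.
The partition is now stable with 4 blocks: {B,C} | {A} | {D,E} | {G}.
C and B lie in the same block of the stable partition, so they are equivalent — no string distinguishes them.

No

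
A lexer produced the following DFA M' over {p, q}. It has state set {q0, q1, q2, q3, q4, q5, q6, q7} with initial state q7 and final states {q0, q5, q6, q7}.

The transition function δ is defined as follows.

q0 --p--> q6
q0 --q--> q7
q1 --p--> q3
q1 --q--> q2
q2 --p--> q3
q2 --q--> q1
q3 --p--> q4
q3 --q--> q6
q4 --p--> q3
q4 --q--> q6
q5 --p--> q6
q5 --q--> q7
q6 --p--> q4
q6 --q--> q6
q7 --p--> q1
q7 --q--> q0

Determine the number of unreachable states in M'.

1

No path from q7 leads to q5; the other 7 states are all reachable.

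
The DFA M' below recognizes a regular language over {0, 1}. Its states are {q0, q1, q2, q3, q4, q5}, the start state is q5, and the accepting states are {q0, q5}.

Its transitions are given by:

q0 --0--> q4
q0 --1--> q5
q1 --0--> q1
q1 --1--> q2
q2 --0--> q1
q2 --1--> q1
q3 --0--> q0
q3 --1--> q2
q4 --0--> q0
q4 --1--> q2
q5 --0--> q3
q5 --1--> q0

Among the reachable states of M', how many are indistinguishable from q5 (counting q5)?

All states are reachable from the start state.
Start with accepting vs non-accepting: {q0,q5} | {q1,q2,q3,q4}.
Refine {q1,q2,q3,q4} on symbol 0: members go to different blocks, giving {q1,q2} and {q3,q4}.
The partition is now stable with 3 blocks: {q0,q5} | {q1,q2} | {q3,q4}.
The equivalence class containing q5 is {q0,q5}, of size 2.

2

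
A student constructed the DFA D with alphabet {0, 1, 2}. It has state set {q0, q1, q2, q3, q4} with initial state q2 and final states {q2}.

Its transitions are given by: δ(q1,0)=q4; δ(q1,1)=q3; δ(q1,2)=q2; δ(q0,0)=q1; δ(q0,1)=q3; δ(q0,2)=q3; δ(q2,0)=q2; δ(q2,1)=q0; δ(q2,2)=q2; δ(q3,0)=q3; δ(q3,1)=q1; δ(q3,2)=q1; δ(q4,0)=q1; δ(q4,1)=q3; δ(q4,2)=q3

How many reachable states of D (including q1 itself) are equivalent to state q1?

Every state is reachable, so we keep all 5.
Start with accepting vs non-accepting: {q2} | {q0,q1,q3,q4}.
On input 2, block {q0,q1,q3,q4} splits into {q0,q3,q4} and {q1}.
On input 0, block {q0,q3,q4} splits into {q0,q4} and {q3}.
No further refinement is possible. Final partition (4 blocks): {q2} | {q0,q4} | {q1} | {q3}.
State q1 belongs to the block {q1}, which has 1 states.

1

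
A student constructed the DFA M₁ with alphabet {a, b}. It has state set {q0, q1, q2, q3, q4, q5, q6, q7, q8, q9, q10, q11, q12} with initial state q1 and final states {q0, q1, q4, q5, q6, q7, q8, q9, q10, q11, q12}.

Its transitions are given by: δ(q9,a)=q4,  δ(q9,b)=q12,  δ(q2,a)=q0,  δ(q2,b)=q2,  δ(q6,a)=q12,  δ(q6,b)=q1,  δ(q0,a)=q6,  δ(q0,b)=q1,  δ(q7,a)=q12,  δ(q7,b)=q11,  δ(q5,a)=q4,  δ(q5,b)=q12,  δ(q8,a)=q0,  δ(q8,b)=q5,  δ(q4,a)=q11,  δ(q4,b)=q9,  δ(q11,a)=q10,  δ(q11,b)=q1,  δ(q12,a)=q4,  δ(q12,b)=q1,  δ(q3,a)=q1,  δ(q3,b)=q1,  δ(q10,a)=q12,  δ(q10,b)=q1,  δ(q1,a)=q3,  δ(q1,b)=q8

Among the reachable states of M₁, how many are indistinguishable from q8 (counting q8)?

2

First remove the unreachable states {q2,q7}; 11 states remain.
Start with accepting vs non-accepting: {q0,q1,q4,q5,q6,q8,q9,q10,q11,q12} | {q3}.
Refine {q0,q1,q4,q5,q6,q8,q9,q10,q11,q12} on symbol a: members go to different blocks, giving {q0,q4,q5,q6,q8,q9,q10,q11,q12} and {q1}.
Split {q0,q4,q5,q6,q8,q9,q10,q11,q12} by δ(·,b) → {q0,q6,q10,q11,q12} and {q4,q5,q8,q9}.
On input a, block {q0,q6,q10,q11,q12} splits into {q0,q6,q10,q11} and {q12}.
Refine {q0,q6,q10,q11} on symbol a: members go to different blocks, giving {q0,q11} and {q6,q10}.
Refine {q4,q5,q8,q9} on symbol a: members go to different blocks, giving {q4,q8} and {q5,q9}.
No further refinement is possible. Final partition (7 blocks): {q0,q11} | {q3} | {q1} | {q4,q8} | {q12} | {q6,q10} | {q5,q9}.
The equivalence class containing q8 is {q4,q8}, of size 2.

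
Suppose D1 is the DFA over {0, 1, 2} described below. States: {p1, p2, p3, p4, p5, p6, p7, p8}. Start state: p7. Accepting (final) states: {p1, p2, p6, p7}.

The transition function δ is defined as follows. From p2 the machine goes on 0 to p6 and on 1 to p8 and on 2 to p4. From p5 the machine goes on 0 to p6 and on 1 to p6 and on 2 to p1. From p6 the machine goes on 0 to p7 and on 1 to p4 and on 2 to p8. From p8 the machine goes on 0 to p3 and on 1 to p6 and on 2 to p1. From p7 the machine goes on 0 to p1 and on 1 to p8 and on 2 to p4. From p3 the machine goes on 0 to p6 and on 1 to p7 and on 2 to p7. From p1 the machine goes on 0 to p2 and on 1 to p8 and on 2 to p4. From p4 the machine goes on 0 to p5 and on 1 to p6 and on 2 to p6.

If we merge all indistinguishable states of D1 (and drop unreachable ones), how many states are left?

All states are reachable from the start state.
Initial partition by acceptance: {p1,p2,p6,p7} | {p3,p4,p5,p8}.
Refine {p3,p4,p5,p8} on symbol 0: members go to different blocks, giving {p3,p5} and {p4,p8}.
No further refinement is possible. Final partition (3 blocks): {p1,p2,p6,p7} | {p3,p5} | {p4,p8}.

3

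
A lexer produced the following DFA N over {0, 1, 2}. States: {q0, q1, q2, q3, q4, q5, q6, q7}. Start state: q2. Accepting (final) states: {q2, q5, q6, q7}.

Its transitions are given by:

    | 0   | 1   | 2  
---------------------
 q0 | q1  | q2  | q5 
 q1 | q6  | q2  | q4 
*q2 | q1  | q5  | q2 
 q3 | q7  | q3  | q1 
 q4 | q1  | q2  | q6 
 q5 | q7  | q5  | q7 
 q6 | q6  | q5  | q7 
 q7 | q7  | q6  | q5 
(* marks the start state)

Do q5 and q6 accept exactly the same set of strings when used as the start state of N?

Reachable states from the start: {q1,q2,q4,q5,q6,q7}. Unreachable: {q0,q3} — drop them.
Initial partition by acceptance: {q2,q5,q6,q7} | {q1,q4}.
On input 0, block {q2,q5,q6,q7} splits into {q5,q6,q7} and {q2}.
Split {q1,q4} by δ(·,0) → {q1} and {q4}.
No further refinement is possible. Final partition (4 blocks): {q5,q6,q7} | {q1} | {q2} | {q4}.
q5 and q6 lie in the same block of the stable partition, so they are equivalent — no string distinguishes them.

Yes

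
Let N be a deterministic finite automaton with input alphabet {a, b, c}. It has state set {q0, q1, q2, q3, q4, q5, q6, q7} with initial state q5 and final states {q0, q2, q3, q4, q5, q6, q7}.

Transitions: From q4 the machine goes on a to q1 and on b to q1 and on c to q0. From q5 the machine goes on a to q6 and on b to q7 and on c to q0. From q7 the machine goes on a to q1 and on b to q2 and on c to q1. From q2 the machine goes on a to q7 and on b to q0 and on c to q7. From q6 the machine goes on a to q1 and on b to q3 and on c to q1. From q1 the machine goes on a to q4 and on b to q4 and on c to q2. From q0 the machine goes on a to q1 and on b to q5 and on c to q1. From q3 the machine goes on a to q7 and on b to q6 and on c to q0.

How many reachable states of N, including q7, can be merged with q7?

3

Start with accepting vs non-accepting: {q0,q2,q3,q4,q5,q6,q7} | {q1}.
Refine {q0,q2,q3,q4,q5,q6,q7} on symbol a: members go to different blocks, giving {q0,q4,q6,q7} and {q2,q3,q5}.
On input b, block {q0,q4,q6,q7} splits into {q0,q6,q7} and {q4}.
Stable partition: {q0,q6,q7} | {q1} | {q2,q3,q5} | {q4} — 4 equivalence classes.
State q7 belongs to the block {q0,q6,q7}, which has 3 states.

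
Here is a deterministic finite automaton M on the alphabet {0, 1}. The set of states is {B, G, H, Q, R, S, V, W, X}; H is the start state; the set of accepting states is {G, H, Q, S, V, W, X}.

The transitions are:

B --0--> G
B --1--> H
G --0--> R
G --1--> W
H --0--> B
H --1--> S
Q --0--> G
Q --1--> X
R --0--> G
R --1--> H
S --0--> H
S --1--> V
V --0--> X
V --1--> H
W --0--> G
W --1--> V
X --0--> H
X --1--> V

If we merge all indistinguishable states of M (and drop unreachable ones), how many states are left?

First remove the unreachable states {Q}; 8 states remain.
Start with accepting vs non-accepting: {G,H,S,V,W,X} | {B,R}.
Refine {G,H,S,V,W,X} on symbol 0: members go to different blocks, giving {S,V,W,X} and {G,H}.
On input 0, block {S,V,W,X} splits into {S,W,X} and {V}.
Stable partition: {S,W,X} | {B,R} | {G,H} | {V} — 4 equivalence classes.

4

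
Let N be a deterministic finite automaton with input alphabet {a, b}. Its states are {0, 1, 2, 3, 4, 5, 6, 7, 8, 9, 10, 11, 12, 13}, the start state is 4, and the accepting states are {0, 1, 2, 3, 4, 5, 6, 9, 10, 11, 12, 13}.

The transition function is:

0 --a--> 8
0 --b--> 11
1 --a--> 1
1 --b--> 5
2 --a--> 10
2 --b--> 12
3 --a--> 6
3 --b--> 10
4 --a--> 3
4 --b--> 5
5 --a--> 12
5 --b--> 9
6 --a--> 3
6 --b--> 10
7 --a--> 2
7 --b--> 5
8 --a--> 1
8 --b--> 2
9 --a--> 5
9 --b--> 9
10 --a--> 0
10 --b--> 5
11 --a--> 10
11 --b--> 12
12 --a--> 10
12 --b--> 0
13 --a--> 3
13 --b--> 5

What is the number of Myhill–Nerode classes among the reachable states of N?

First remove the unreachable states {7,13}; 12 states remain.
Initial partition by acceptance: {0,1,2,3,4,5,6,9,10,11,12} | {8}.
Split {0,1,2,3,4,5,6,9,10,11,12} by δ(·,a) → {1,2,3,4,5,6,9,10,11,12} and {0}.
On input a, block {1,2,3,4,5,6,9,10,11,12} splits into {1,2,3,4,5,6,9,11,12} and {10}.
Refine {1,2,3,4,5,6,9,11,12} on symbol a: members go to different blocks, giving {1,3,4,5,6,9} and {2,11,12}.
On input a, block {1,3,4,5,6,9} splits into {1,3,4,6,9} and {5}.
Refine {1,3,4,6,9} on symbol a: members go to different blocks, giving {1,3,4,6} and {9}.
On input b, block {1,3,4,6} splits into {1,4} and {3,6}.
Split {1,4} by δ(·,a) → {1} and {4}.
On input b, block {2,11,12} splits into {2,11} and {12}.
The partition is now stable with 10 blocks: {1} | {8} | {0} | {10} | {2,11} | {5} | {9} | {3,6} | {4} | {12}.

10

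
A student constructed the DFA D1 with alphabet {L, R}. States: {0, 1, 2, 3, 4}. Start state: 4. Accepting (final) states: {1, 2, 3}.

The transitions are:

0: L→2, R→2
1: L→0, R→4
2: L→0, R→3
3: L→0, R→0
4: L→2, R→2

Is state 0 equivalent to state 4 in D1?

Yes

States {1} cannot be reached from the start state, so discard them.
Start with accepting vs non-accepting: {2,3} | {0,4}.
Refine {2,3} on symbol R: members go to different blocks, giving {2} and {3}.
No further refinement is possible. Final partition (3 blocks): {2} | {0,4} | {3}.
0 and 4 lie in the same block of the stable partition, so they are equivalent — no string distinguishes them.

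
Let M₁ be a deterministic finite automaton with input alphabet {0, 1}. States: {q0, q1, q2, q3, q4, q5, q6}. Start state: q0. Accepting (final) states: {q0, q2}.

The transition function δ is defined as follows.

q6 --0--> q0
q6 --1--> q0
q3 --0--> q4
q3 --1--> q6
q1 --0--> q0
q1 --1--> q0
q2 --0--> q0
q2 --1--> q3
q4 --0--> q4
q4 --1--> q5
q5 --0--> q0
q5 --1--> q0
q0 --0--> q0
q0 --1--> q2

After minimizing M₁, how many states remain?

4

States {q1} cannot be reached from the start state, so discard them.
Initial partition by acceptance: {q0,q2} | {q3,q4,q5,q6}.
Refine {q0,q2} on symbol 1: members go to different blocks, giving {q0} and {q2}.
Refine {q3,q4,q5,q6} on symbol 0: members go to different blocks, giving {q3,q4} and {q5,q6}.
The partition is now stable with 4 blocks: {q0} | {q3,q4} | {q2} | {q5,q6}.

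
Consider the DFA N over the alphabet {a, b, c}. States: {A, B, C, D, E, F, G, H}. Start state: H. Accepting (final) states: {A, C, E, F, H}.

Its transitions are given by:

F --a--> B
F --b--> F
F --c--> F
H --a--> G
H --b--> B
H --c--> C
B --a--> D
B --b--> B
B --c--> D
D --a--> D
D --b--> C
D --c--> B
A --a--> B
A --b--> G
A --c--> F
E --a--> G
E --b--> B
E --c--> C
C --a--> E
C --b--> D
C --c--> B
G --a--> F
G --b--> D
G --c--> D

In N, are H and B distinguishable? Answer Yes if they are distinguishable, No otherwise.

Yes

Reachable states from the start: {B,C,D,E,F,G,H}. Unreachable: {A} — drop them.
Start with accepting vs non-accepting: {C,E,F,H} | {B,D,G}.
On input a, block {C,E,F,H} splits into {E,F,H} and {C}.
Split {E,F,H} by δ(·,b) → {E,H} and {F}.
On input a, block {B,D,G} splits into {B,D} and {G}.
Refine {B,D} on symbol b: members go to different blocks, giving {B} and {D}.
Stable partition: {E,H} | {B} | {C} | {F} | {G} | {D} — 6 equivalence classes.
H and B end up in different blocks, so they are distinguishable. For instance, the string 'ε' is accepted from only H.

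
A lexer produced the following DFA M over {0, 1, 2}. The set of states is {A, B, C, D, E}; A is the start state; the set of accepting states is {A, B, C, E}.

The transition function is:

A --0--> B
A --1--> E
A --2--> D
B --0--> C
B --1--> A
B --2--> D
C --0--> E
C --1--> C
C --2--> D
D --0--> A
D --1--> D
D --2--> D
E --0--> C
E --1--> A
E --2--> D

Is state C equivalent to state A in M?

Yes

Start with accepting vs non-accepting: {A,B,C,E} | {D}.
Stable partition: {A,B,C,E} | {D} — 2 equivalence classes.
C and A lie in the same block of the stable partition, so they are equivalent — no string distinguishes them.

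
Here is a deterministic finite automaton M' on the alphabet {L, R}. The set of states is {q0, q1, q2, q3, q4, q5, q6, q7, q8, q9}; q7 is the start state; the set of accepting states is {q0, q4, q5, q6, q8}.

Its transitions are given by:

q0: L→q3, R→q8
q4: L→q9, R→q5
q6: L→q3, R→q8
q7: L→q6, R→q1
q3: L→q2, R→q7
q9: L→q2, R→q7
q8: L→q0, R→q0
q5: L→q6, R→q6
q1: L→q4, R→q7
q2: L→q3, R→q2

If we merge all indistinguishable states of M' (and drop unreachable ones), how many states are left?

5

Every state is reachable, so we keep all 10.
Start with accepting vs non-accepting: {q0,q4,q5,q6,q8} | {q1,q2,q3,q7,q9}.
Split {q0,q4,q5,q6,q8} by δ(·,L) → {q0,q4,q6} and {q5,q8}.
On input L, block {q1,q2,q3,q7,q9} splits into {q2,q3,q9} and {q1,q7}.
Refine {q2,q3,q9} on symbol R: members go to different blocks, giving {q3,q9} and {q2}.
Stable partition: {q0,q4,q6} | {q3,q9} | {q5,q8} | {q1,q7} | {q2} — 5 equivalence classes.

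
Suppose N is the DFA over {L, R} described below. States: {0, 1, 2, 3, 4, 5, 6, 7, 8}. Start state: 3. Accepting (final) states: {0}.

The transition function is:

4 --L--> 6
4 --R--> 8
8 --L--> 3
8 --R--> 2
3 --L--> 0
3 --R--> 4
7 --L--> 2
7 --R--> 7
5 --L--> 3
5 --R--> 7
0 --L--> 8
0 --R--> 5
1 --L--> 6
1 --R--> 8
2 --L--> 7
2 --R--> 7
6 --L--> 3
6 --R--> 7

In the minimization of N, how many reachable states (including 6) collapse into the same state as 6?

Reachable states from the start: {0,2,3,4,5,6,7,8}. Unreachable: {1} — drop them.
Start with accepting vs non-accepting: {0} | {2,3,4,5,6,7,8}.
Refine {2,3,4,5,6,7,8} on symbol L: members go to different blocks, giving {2,4,5,6,7,8} and {3}.
Refine {2,4,5,6,7,8} on symbol L: members go to different blocks, giving {2,4,7} and {5,6,8}.
Refine {2,4,7} on symbol L: members go to different blocks, giving {2,7} and {4}.
The partition is now stable with 5 blocks: {0} | {2,7} | {3} | {5,6,8} | {4}.
The equivalence class containing 6 is {5,6,8}, of size 3.

3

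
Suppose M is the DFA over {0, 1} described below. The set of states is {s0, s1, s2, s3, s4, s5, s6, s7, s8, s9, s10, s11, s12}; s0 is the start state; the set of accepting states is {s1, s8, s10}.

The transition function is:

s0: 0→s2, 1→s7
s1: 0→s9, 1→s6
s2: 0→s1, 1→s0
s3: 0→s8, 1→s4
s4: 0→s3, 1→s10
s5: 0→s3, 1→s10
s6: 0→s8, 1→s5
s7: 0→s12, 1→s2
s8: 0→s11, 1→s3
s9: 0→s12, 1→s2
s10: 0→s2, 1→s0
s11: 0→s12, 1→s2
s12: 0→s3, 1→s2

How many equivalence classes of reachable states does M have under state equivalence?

All states are reachable from the start state.
P0 = {s1,s8,s10} | {s0,s2,s3,s4,s5,s6,s7,s9,s11,s12}.
Refine {s0,s2,s3,s4,s5,s6,s7,s9,s11,s12} on symbol 0: members go to different blocks, giving {s0,s4,s5,s7,s9,s11,s12} and {s2,s3,s6}.
Split {s1,s8,s10} by δ(·,0) → {s1,s8} and {s10}.
Refine {s0,s4,s5,s7,s9,s11,s12} on symbol 0: members go to different blocks, giving {s0,s4,s5,s12} and {s7,s9,s11}.
Refine {s0,s4,s5,s12} on symbol 1: members go to different blocks, giving {s4,s5} and {s0} and {s12}.
On input 1, block {s2,s3,s6} splits into {s3,s6} and {s2}.
No further refinement is possible. Final partition (8 blocks): {s1,s8} | {s4,s5} | {s3,s6} | {s10} | {s7,s9,s11} | {s0} | {s12} | {s2}.

8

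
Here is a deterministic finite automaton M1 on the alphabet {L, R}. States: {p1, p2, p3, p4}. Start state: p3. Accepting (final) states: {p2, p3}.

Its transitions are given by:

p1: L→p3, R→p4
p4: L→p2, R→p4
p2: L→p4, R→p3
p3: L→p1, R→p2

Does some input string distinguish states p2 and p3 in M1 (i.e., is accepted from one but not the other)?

No

Start with accepting vs non-accepting: {p2,p3} | {p1,p4}.
No further refinement is possible. Final partition (2 blocks): {p2,p3} | {p1,p4}.
p2 and p3 lie in the same block of the stable partition, so they are equivalent — no string distinguishes them.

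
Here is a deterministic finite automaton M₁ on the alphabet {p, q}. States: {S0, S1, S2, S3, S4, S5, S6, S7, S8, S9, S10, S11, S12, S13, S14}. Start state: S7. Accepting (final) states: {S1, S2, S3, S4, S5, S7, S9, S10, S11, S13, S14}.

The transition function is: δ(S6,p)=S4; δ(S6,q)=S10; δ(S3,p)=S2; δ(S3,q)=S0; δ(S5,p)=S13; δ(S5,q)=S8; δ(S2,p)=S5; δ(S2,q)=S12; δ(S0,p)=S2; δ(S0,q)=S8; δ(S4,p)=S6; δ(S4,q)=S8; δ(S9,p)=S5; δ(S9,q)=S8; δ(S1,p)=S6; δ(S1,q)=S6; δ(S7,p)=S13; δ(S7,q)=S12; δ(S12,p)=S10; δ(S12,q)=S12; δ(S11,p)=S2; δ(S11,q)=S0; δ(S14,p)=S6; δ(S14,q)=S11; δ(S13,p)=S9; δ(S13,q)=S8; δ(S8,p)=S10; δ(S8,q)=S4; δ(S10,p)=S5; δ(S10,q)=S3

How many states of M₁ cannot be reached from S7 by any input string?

3

No path from S7 leads to S1, S11, S14; the other 12 states are all reachable.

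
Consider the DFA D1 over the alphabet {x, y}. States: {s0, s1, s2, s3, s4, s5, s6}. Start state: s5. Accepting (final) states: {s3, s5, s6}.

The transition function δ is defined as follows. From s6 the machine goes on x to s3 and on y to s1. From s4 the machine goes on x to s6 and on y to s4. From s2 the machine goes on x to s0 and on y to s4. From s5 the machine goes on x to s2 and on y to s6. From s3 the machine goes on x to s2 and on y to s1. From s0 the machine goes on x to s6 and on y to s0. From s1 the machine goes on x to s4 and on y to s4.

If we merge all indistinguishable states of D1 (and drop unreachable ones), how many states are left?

All states are reachable from the start state.
Start with accepting vs non-accepting: {s3,s5,s6} | {s0,s1,s2,s4}.
Refine {s3,s5,s6} on symbol x: members go to different blocks, giving {s3,s5} and {s6}.
Split {s3,s5} by δ(·,y) → {s3} and {s5}.
Refine {s0,s1,s2,s4} on symbol x: members go to different blocks, giving {s0,s4} and {s1,s2}.
No further refinement is possible. Final partition (5 blocks): {s3} | {s0,s4} | {s6} | {s5} | {s1,s2}.

5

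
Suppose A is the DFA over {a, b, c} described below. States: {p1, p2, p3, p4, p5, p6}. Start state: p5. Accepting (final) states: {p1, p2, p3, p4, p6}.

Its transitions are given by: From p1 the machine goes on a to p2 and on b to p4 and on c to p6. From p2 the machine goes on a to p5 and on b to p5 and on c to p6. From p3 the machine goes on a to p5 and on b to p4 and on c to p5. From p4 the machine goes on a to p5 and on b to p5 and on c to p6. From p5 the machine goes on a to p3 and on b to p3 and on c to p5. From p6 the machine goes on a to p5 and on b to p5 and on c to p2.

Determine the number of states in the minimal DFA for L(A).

First remove the unreachable states {p1}; 5 states remain.
Initial partition by acceptance: {p2,p3,p4,p6} | {p5}.
Split {p2,p3,p4,p6} by δ(·,b) → {p2,p4,p6} and {p3}.
No further refinement is possible. Final partition (3 blocks): {p2,p4,p6} | {p5} | {p3}.

3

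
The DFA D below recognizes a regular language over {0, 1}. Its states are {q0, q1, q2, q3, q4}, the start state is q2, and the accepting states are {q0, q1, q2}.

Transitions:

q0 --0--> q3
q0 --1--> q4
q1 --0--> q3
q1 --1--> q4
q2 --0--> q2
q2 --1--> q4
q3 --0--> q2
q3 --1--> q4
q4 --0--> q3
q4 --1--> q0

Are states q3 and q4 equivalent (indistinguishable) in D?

First remove the unreachable states {q1}; 4 states remain.
Initial partition by acceptance: {q0,q2} | {q3,q4}.
Refine {q0,q2} on symbol 0: members go to different blocks, giving {q0} and {q2}.
On input 0, block {q3,q4} splits into {q3} and {q4}.
The partition is now stable with 4 blocks: {q0} | {q3} | {q2} | {q4}.
q3 and q4 end up in different blocks, so they are distinguishable. For instance, the string '0' is accepted from only q3.

No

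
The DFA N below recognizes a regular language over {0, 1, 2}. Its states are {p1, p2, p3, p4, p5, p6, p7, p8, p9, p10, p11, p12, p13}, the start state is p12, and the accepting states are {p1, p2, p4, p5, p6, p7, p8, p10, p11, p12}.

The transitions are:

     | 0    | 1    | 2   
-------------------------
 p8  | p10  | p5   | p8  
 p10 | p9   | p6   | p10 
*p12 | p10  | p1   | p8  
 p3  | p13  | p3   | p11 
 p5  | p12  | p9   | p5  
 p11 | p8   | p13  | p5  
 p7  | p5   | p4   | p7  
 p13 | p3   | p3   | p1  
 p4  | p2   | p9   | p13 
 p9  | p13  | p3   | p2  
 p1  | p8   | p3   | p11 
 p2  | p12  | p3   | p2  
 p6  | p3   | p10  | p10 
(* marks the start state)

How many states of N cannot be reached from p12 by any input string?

No path from p12 leads to p4, p7; the other 11 states are all reachable.

2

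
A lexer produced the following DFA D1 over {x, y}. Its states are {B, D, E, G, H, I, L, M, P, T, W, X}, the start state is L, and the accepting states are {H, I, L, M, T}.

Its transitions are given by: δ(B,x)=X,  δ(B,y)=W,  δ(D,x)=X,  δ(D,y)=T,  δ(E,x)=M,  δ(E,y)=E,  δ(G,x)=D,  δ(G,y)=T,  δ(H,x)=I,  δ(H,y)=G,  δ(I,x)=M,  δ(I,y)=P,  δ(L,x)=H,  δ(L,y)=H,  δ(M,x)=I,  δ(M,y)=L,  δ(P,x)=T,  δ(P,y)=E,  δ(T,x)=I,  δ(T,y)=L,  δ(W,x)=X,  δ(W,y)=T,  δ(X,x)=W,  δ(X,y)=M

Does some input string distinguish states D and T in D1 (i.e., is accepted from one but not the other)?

Yes

First remove the unreachable states {B}; 11 states remain.
Start with accepting vs non-accepting: {H,I,L,M,T} | {D,E,G,P,W,X}.
Refine {H,I,L,M,T} on symbol y: members go to different blocks, giving {L,M,T} and {H,I}.
Split {L,M,T} by δ(·,y) → {M,T} and {L}.
Split {D,E,G,P,W,X} by δ(·,x) → {D,G,W,X} and {E,P}.
Split {H,I} by δ(·,x) → {I} and {H}.
The partition is now stable with 6 blocks: {M,T} | {D,G,W,X} | {I} | {L} | {E,P} | {H}.
D and T end up in different blocks, so they are distinguishable. For instance, the string 'ε' is accepted from only T.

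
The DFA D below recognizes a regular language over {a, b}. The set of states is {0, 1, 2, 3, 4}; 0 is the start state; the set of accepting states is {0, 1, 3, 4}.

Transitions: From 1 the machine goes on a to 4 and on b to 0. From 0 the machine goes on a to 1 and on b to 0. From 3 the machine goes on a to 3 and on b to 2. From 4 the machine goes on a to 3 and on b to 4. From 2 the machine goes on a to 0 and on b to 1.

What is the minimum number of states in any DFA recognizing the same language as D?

P0 = {0,1,3,4} | {2}.
Split {0,1,3,4} by δ(·,b) → {0,1,4} and {3}.
Refine {0,1,4} on symbol a: members go to different blocks, giving {0,1} and {4}.
Split {0,1} by δ(·,a) → {0} and {1}.
No further refinement is possible. Final partition (5 blocks): {0} | {2} | {3} | {4} | {1}.

5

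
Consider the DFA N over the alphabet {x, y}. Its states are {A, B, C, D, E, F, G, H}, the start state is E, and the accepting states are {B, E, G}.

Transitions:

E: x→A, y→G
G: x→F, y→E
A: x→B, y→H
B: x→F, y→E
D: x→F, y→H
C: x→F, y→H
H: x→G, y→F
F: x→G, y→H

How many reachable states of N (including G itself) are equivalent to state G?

Reachable states from the start: {A,B,E,F,G,H}. Unreachable: {C,D} — drop them.
Start with accepting vs non-accepting: {B,E,G} | {A,F,H}.
The partition is now stable with 2 blocks: {B,E,G} | {A,F,H}.
The equivalence class containing G is {B,E,G}, of size 3.

3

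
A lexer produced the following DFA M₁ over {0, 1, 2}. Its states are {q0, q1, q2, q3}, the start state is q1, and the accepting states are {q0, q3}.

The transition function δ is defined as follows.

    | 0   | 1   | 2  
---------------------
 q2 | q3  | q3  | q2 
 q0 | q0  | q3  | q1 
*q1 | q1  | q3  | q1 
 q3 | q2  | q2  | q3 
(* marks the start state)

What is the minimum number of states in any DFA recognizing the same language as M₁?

3

States {q0} cannot be reached from the start state, so discard them.
Start with accepting vs non-accepting: {q3} | {q1,q2}.
Refine {q1,q2} on symbol 0: members go to different blocks, giving {q1} and {q2}.
No further refinement is possible. Final partition (3 blocks): {q3} | {q1} | {q2}.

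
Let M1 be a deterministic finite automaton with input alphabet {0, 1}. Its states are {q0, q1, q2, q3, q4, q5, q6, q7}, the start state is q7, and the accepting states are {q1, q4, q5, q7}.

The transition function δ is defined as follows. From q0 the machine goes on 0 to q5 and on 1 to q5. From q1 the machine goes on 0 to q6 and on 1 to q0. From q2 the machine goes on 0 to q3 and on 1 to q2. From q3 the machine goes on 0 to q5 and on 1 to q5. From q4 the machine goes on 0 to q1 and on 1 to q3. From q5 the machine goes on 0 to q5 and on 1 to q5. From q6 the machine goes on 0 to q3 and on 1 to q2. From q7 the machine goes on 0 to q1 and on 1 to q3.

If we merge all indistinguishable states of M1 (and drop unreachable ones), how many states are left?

States {q4} cannot be reached from the start state, so discard them.
Initial partition by acceptance: {q1,q5,q7} | {q0,q2,q3,q6}.
Refine {q1,q5,q7} on symbol 0: members go to different blocks, giving {q5,q7} and {q1}.
Refine {q5,q7} on symbol 0: members go to different blocks, giving {q5} and {q7}.
Refine {q0,q2,q3,q6} on symbol 0: members go to different blocks, giving {q0,q3} and {q2,q6}.
The partition is now stable with 5 blocks: {q5} | {q0,q3} | {q1} | {q7} | {q2,q6}.

5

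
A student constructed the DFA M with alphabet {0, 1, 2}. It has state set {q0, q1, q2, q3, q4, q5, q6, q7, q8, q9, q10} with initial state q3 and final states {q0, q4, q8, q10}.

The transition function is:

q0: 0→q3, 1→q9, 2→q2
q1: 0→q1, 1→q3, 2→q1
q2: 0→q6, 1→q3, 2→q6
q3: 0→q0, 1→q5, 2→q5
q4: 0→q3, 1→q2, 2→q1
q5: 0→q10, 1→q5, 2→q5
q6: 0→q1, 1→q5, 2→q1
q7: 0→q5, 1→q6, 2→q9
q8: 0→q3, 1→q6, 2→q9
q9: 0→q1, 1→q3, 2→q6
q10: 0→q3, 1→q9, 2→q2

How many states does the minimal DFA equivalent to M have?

3

States {q4,q7,q8} cannot be reached from the start state, so discard them.
Initial partition by acceptance: {q0,q10} | {q1,q2,q3,q5,q6,q9}.
On input 0, block {q1,q2,q3,q5,q6,q9} splits into {q1,q2,q6,q9} and {q3,q5}.
The partition is now stable with 3 blocks: {q0,q10} | {q1,q2,q6,q9} | {q3,q5}.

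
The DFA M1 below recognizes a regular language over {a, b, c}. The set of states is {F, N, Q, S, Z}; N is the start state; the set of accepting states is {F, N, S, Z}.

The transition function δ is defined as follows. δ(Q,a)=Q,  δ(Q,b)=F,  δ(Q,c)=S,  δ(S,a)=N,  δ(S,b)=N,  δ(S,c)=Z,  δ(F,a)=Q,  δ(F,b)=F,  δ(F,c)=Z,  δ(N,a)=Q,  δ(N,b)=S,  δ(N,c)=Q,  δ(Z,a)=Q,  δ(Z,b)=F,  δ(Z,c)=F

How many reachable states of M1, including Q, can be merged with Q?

1

Every state is reachable, so we keep all 5.
Initial partition by acceptance: {F,N,S,Z} | {Q}.
Split {F,N,S,Z} by δ(·,a) → {F,N,Z} and {S}.
Refine {F,N,Z} on symbol b: members go to different blocks, giving {F,Z} and {N}.
No further refinement is possible. Final partition (4 blocks): {F,Z} | {Q} | {S} | {N}.
State Q belongs to the block {Q}, which has 1 states.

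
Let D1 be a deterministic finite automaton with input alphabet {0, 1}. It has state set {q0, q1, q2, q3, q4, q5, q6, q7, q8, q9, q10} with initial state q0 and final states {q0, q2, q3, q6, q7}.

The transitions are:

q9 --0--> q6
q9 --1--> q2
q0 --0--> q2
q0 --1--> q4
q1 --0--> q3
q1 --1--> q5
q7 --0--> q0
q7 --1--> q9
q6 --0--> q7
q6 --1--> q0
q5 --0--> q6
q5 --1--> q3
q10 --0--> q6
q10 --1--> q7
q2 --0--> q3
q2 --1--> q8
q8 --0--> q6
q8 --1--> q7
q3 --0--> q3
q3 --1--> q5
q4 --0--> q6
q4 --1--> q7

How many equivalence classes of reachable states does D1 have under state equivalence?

First remove the unreachable states {q1,q10}; 9 states remain.
Start with accepting vs non-accepting: {q0,q2,q3,q6,q7} | {q4,q5,q8,q9}.
Refine {q0,q2,q3,q6,q7} on symbol 1: members go to different blocks, giving {q0,q2,q3,q7} and {q6}.
The partition is now stable with 3 blocks: {q0,q2,q3,q7} | {q4,q5,q8,q9} | {q6}.

3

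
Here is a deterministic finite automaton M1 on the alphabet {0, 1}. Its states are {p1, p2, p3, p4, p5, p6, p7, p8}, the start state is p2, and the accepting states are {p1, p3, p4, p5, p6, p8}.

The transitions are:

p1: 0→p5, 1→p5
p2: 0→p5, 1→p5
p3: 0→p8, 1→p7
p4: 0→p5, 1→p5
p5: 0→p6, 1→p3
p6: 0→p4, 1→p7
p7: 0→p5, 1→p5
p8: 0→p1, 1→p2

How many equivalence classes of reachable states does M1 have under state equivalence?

5

All states are reachable from the start state.
Start with accepting vs non-accepting: {p1,p3,p4,p5,p6,p8} | {p2,p7}.
On input 1, block {p1,p3,p4,p5,p6,p8} splits into {p1,p4,p5} and {p3,p6,p8}.
Split {p1,p4,p5} by δ(·,0) → {p1,p4} and {p5}.
On input 0, block {p3,p6,p8} splits into {p6,p8} and {p3}.
The partition is now stable with 5 blocks: {p1,p4} | {p2,p7} | {p6,p8} | {p5} | {p3}.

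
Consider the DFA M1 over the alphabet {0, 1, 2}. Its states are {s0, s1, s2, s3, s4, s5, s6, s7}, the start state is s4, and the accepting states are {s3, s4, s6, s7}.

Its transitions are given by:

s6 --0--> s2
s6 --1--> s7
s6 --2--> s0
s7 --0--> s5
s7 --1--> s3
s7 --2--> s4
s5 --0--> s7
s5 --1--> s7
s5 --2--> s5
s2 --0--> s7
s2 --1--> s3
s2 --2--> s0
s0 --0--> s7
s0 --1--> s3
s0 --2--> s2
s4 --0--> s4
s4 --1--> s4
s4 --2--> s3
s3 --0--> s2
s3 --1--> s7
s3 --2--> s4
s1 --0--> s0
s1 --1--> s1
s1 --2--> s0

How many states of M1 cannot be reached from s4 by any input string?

BFS from s4 reaches {s0, s2, s3, s4, s5, s7}; the 2 state(s) s1, s6 are never visited.

2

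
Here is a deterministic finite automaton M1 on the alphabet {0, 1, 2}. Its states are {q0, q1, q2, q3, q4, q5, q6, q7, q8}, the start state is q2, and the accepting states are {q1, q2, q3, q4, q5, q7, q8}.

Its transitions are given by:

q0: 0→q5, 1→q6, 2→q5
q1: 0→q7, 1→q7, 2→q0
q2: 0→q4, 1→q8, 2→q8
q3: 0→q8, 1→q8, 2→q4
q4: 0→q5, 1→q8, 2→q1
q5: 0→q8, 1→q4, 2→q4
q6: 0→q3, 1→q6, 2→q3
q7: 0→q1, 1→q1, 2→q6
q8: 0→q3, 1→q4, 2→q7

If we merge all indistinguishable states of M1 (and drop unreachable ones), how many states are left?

Every state is reachable, so we keep all 9.
Start with accepting vs non-accepting: {q1,q2,q3,q4,q5,q7,q8} | {q0,q6}.
On input 2, block {q1,q2,q3,q4,q5,q7,q8} splits into {q2,q3,q4,q5,q8} and {q1,q7}.
On input 2, block {q2,q3,q4,q5,q8} splits into {q2,q3,q5} and {q4,q8}.
No further refinement is possible. Final partition (4 blocks): {q2,q3,q5} | {q0,q6} | {q1,q7} | {q4,q8}.

4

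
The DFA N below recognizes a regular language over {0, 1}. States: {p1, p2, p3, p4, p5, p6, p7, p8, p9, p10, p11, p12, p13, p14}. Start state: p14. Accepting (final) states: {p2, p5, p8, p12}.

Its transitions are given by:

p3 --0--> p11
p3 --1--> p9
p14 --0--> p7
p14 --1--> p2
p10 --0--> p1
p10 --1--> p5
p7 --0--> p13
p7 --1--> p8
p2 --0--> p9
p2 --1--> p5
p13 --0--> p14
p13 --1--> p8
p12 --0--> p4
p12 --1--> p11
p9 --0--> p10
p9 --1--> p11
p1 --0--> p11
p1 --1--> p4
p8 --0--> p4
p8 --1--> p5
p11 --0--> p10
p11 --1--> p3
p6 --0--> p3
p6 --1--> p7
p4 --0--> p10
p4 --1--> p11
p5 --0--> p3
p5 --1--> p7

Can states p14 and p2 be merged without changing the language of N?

First remove the unreachable states {p6,p12}; 12 states remain.
Start with accepting vs non-accepting: {p2,p5,p8} | {p1,p3,p4,p7,p9,p10,p11,p13,p14}.
Split {p2,p5,p8} by δ(·,1) → {p2,p8} and {p5}.
Split {p1,p3,p4,p7,p9,p10,p11,p13,p14} by δ(·,1) → {p1,p3,p4,p9,p11} and {p7,p13,p14} and {p10}.
Split {p1,p3,p4,p9,p11} by δ(·,0) → {p4,p9,p11} and {p1,p3}.
Refine {p4,p9,p11} on symbol 1: members go to different blocks, giving {p4,p9} and {p11}.
Stable partition: {p2,p8} | {p4,p9} | {p5} | {p7,p13,p14} | {p10} | {p1,p3} | {p11} — 7 equivalence classes.
p14 and p2 end up in different blocks, so they are distinguishable. For instance, the string 'ε' is accepted from only p2.

No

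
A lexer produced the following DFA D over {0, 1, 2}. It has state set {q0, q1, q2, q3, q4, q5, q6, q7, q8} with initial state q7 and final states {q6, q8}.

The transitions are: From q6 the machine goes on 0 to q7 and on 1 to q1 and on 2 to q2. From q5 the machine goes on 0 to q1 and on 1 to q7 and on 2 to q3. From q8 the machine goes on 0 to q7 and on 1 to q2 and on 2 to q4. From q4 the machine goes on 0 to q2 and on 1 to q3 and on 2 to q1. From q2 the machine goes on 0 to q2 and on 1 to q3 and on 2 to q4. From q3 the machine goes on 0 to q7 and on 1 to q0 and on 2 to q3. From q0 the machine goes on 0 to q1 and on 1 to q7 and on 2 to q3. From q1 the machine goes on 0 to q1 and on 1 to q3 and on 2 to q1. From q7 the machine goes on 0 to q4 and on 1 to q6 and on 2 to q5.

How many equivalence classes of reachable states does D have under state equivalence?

First remove the unreachable states {q8}; 8 states remain.
P0 = {q6} | {q0,q1,q2,q3,q4,q5,q7}.
On input 1, block {q0,q1,q2,q3,q4,q5,q7} splits into {q0,q1,q2,q3,q4,q5} and {q7}.
On input 0, block {q0,q1,q2,q3,q4,q5} splits into {q0,q1,q2,q4,q5} and {q3}.
On input 1, block {q0,q1,q2,q4,q5} splits into {q1,q2,q4} and {q0,q5}.
The partition is now stable with 5 blocks: {q6} | {q1,q2,q4} | {q7} | {q3} | {q0,q5}.

5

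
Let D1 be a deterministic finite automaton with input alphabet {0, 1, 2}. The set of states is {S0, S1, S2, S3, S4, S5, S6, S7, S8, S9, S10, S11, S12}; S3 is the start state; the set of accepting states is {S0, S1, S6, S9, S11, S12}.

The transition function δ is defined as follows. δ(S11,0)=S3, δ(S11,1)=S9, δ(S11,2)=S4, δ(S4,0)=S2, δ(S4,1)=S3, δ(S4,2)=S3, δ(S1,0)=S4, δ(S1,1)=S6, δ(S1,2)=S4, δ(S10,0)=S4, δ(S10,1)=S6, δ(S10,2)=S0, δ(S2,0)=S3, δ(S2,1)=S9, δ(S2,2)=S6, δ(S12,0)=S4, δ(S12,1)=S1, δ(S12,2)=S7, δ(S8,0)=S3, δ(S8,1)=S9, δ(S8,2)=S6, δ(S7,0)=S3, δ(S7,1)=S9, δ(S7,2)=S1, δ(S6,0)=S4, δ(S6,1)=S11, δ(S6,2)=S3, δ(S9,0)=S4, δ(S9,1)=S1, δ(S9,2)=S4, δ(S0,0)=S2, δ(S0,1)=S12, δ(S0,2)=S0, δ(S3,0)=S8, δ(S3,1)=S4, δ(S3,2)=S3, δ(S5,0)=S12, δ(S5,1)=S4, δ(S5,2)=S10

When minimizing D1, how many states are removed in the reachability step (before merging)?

5

BFS from S3 reaches {S1, S2, S3, S4, S6, S8, S9, S11}; the 5 state(s) S0, S5, S7, S10, S12 are never visited.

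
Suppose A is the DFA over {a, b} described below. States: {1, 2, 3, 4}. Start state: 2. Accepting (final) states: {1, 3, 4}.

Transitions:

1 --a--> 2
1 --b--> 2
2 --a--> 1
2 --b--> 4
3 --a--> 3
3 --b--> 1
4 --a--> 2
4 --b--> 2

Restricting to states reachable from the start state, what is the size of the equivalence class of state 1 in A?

2

First remove the unreachable states {3}; 3 states remain.
P0 = {1,4} | {2}.
No further refinement is possible. Final partition (2 blocks): {1,4} | {2}.
State 1 belongs to the block {1,4}, which has 2 states.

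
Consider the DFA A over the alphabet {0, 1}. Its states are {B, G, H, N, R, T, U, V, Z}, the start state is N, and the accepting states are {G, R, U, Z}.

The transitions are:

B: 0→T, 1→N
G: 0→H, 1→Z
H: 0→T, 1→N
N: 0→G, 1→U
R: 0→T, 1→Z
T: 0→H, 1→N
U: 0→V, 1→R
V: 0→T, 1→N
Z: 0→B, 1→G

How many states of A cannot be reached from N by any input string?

0

A breadth-first search from the start state visits every state.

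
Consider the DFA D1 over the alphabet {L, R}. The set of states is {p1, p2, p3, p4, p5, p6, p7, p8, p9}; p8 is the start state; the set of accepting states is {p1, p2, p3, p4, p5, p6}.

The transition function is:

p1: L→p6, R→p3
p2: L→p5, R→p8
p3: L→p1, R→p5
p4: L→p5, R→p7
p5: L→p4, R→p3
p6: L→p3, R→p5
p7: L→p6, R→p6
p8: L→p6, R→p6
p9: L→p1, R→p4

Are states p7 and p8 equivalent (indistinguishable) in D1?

Reachable states from the start: {p1,p3,p4,p5,p6,p7,p8}. Unreachable: {p2,p9} — drop them.
P0 = {p1,p3,p4,p5,p6} | {p7,p8}.
On input R, block {p1,p3,p4,p5,p6} splits into {p1,p3,p5,p6} and {p4}.
On input L, block {p1,p3,p5,p6} splits into {p1,p3,p6} and {p5}.
On input R, block {p1,p3,p6} splits into {p3,p6} and {p1}.
On input L, block {p3,p6} splits into {p3} and {p6}.
No further refinement is possible. Final partition (6 blocks): {p3} | {p7,p8} | {p4} | {p5} | {p1} | {p6}.
p7 and p8 lie in the same block of the stable partition, so they are equivalent — no string distinguishes them.

Yes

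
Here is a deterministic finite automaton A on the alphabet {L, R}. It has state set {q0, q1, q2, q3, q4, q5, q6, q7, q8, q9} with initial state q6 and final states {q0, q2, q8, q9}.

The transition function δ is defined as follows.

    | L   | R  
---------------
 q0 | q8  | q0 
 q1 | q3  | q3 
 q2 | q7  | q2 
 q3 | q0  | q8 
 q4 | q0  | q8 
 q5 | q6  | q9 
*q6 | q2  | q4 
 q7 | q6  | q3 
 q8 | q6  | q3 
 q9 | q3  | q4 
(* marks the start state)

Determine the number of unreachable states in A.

3

BFS from q6 reaches {q0, q2, q3, q4, q6, q7, q8}; the 3 state(s) q1, q5, q9 are never visited.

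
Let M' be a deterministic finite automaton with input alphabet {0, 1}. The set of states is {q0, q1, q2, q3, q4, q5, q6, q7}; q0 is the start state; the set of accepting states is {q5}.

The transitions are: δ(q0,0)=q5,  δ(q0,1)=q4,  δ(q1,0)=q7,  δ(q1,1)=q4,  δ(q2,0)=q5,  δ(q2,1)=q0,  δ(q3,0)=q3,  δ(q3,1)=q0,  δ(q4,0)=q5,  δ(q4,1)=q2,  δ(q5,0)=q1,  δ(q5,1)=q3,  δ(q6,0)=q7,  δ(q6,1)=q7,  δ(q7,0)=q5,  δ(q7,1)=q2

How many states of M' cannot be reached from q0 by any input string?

1

Starting at q0 and following transitions, the reachable set is {q0, q1, q2, q3, q4, q5, q7}. That leaves q6 unreachable — 1 in total.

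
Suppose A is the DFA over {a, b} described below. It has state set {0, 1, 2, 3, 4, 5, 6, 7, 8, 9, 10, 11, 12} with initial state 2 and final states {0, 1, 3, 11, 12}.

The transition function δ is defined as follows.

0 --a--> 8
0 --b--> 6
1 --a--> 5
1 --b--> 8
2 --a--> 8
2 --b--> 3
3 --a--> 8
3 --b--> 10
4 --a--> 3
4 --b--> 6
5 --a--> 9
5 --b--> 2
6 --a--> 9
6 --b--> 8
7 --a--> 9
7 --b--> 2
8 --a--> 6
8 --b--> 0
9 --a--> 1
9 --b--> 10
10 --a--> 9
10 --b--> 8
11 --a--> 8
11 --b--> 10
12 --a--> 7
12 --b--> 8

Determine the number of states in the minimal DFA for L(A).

7

Reachable states from the start: {0,1,2,3,5,6,8,9,10}. Unreachable: {4,7,11,12} — drop them.
P0 = {0,1,3} | {2,5,6,8,9,10}.
Split {2,5,6,8,9,10} by δ(·,a) → {2,5,6,8,10} and {9}.
On input a, block {2,5,6,8,10} splits into {5,6,10} and {2,8}.
Split {0,1,3} by δ(·,a) → {0,3} and {1}.
Split {2,8} by δ(·,a) → {2} and {8}.
On input b, block {5,6,10} splits into {6,10} and {5}.
The partition is now stable with 7 blocks: {0,3} | {6,10} | {9} | {2} | {1} | {8} | {5}.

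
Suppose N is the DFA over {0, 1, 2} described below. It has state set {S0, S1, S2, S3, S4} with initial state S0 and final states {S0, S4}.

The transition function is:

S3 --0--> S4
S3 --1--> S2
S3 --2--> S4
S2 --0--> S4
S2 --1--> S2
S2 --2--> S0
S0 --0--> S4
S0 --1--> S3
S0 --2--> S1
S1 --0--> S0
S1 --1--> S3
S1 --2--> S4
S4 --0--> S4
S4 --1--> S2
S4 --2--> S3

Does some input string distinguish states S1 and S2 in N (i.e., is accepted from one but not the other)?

All states are reachable from the start state.
P0 = {S0,S4} | {S1,S2,S3}.
No further refinement is possible. Final partition (2 blocks): {S0,S4} | {S1,S2,S3}.
S1 and S2 lie in the same block of the stable partition, so they are equivalent — no string distinguishes them.

No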